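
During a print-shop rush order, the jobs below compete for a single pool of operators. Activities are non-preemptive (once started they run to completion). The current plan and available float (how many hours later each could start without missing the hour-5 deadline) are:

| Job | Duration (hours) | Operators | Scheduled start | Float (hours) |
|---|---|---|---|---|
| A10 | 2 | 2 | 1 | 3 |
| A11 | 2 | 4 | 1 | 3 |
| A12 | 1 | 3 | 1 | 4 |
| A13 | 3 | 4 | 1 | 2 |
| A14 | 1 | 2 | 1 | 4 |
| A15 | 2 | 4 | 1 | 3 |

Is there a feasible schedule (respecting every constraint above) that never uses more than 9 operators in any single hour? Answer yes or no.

Schedule A10@1, A11@1, A12@3, A13@3, A14@1, A15@4: h1:8  h2:6  h3:7  h4:8  h5:8 — peak 8 ≤ 9.

yes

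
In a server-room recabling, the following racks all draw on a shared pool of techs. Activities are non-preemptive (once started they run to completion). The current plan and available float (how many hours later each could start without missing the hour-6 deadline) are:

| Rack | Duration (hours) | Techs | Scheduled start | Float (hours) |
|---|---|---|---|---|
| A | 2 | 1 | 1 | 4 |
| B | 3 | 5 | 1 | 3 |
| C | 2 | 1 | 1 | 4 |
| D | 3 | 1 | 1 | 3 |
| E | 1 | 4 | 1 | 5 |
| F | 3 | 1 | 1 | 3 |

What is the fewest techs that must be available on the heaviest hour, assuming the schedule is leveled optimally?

Early-start (A@1, B@1, C@1, D@1, E@1, F@1) gives peak 13: h1:13  h2:9  h3:7  h4:0  h5:0  h6:0.
Shift C→3, D→4, E→5, F→4.
Schedule A@1, B@1, C@3, D@4, E@5, F@4: h1:6  h2:6  h3:6  h4:3  h5:6  h6:2 — peak 6.

6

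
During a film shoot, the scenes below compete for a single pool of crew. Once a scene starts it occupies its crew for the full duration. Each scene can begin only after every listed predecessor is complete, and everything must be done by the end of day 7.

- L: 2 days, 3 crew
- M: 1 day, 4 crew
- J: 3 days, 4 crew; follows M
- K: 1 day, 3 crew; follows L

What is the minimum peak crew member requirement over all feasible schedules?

4

Early-start (L@1, M@1, J@2, K@3) gives peak 7: d1:7  d2:7  d3:7  d4:4  d5:0  d6:0  d7:0.
Shift M→3, J→4, K→7.
Schedule L@1, M@3, J@4, K@7: d1:3  d2:3  d3:4  d4:4  d5:4  d6:4  d7:3 — peak 4.
Total crew member-days = 25 over 7 days ⇒ peak ≥ ⌈25/7⌉ = 4, so 4 is optimal.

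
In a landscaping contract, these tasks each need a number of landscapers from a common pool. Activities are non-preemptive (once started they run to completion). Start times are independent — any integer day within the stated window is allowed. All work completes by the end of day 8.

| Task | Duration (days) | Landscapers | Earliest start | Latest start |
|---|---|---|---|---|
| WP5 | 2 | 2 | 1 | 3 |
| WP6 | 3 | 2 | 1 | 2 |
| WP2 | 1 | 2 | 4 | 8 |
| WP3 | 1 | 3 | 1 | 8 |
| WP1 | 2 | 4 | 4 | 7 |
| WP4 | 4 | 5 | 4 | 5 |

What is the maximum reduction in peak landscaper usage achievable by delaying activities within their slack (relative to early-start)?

2

Early-start peak: d1:7  d2:4  d3:2  d4:11  d5:9  d6:5  d7:5  d8:0 ⇒ 11.
Leveled (WP5@1, WP6@1, WP2@4, WP3@1, WP1@4, WP4@5): d1:7  d2:4  d3:2  d4:6  d5:9  d6:5  d7:5  d8:5 ⇒ 9.
Reduction 11 − 9 = 2.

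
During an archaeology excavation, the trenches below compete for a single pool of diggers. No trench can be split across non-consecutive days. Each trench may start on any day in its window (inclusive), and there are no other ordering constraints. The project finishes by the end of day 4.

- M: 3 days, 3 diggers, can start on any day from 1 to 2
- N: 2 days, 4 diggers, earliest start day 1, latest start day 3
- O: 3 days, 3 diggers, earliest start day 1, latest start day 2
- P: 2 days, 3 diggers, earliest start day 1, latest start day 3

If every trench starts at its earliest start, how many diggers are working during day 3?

At early start, day 3 has: M, O.
Demand: 3 + 3 = 6.

6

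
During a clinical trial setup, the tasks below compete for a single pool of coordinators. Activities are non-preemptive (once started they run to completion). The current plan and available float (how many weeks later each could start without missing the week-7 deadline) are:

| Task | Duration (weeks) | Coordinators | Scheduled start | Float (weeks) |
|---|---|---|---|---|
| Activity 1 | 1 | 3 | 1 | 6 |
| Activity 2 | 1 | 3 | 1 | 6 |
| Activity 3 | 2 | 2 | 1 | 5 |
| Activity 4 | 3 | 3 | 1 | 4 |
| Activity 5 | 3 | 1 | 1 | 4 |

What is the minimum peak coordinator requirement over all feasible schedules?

Early-start (Activity 1@1, Activity 2@1, Activity 3@1, Activity 4@1, Activity 5@1) gives peak 12: w1:12  w2:6  w3:4  w4:0  w5:0  w6:0  w7:0.
Shift Activity 2→2, Activity 3→3, Activity 4→5.
Schedule Activity 1@1, Activity 2@2, Activity 3@3, Activity 4@5, Activity 5@1: w1:4  w2:4  w3:3  w4:2  w5:3  w6:3  w7:3 — peak 4.
Total coordinator-weeks = 22 over 7 weeks ⇒ peak ≥ ⌈22/7⌉ = 4, so 4 is optimal.

4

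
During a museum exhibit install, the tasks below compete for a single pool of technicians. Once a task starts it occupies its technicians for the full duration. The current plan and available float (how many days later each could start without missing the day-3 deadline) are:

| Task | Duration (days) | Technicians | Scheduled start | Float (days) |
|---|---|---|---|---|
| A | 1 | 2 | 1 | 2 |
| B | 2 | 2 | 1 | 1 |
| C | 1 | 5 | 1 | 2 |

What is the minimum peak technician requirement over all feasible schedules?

5

Early-start (A@1, B@1, C@1) gives peak 9: d1:9  d2:2  d3:0.
Shift C→3.
Schedule A@1, B@1, C@3: d1:4  d2:2  d3:5 — peak 5.
No arrangement of the 18 feasible schedules does better.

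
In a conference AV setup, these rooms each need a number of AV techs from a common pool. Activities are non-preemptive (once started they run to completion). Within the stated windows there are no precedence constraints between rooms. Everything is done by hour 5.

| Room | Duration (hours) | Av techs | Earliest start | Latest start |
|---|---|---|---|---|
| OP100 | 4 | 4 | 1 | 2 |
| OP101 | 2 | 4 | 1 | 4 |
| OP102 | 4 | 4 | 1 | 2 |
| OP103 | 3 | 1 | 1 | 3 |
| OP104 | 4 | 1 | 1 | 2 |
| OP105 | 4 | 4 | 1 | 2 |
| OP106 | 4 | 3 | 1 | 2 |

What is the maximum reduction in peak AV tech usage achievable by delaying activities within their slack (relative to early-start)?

1

Early-start peak: h1:21  h2:21  h3:17  h4:16  h5:0 ⇒ 21.
Leveled (OP100@1, OP101@1, OP102@1, OP103@3, OP104@1, OP105@1, OP106@1): h1:20  h2:20  h3:17  h4:17  h5:1 ⇒ 20.
Reduction 21 − 20 = 1.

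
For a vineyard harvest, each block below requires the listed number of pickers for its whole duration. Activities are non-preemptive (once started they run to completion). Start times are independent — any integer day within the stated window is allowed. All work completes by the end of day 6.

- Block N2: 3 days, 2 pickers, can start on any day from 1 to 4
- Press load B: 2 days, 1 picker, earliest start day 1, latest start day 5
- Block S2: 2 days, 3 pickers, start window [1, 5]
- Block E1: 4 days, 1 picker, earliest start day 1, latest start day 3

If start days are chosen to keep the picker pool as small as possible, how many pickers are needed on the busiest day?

Early-start (Block N2@1, Press load B@1, Block S2@1, Block E1@1) gives peak 7: d1:7  d2:7  d3:3  d4:1  d5:0  d6:0.
Shift Block S2→4.
Schedule Block N2@1, Press load B@1, Block S2@4, Block E1@1: d1:4  d2:4  d3:3  d4:4  d5:3  d6:0 — peak 4.

4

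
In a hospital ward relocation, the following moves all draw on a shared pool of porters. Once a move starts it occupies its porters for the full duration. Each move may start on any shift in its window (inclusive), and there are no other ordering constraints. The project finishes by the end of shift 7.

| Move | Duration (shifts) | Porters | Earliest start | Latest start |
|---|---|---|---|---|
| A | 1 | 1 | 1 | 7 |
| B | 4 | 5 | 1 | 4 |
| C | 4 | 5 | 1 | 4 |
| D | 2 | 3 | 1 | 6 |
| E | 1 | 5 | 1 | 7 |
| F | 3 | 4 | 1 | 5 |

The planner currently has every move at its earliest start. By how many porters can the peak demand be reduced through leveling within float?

Early-start peak: s1:23  s2:17  s3:14  s4:10  s5:0  s6:0  s7:0 ⇒ 23.
Leveled (A@1, B@1, C@3, D@1, E@7, F@5): s1:9  s2:8  s3:10  s4:10  s5:9  s6:9  s7:9 ⇒ 10.
Reduction 23 − 10 = 13.

13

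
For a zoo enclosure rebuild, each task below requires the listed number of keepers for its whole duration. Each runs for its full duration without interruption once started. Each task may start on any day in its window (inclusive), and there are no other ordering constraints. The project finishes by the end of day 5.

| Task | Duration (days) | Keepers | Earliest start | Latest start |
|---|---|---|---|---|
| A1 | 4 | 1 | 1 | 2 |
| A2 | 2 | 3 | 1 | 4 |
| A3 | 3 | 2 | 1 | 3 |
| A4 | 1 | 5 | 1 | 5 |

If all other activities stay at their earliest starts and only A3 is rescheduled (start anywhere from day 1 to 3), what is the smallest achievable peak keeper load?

9

A3@1: d1:11  d2:6  d3:3  d4:1  d5:0 → peak 11
A3@2: d1:9  d2:6  d3:3  d4:3  d5:0 → peak 9
A3@3: d1:9  d2:4  d3:3  d4:3  d5:2 → peak 9
Best is A3@2, peak 9.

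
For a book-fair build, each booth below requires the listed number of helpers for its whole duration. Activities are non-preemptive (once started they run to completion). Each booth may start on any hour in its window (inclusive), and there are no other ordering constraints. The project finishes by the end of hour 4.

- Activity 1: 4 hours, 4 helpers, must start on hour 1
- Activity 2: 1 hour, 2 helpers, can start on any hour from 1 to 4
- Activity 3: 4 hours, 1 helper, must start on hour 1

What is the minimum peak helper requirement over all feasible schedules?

Schedule Activity 1@1, Activity 2@1, Activity 3@1: h1:7  h2:5  h3:5  h4:5 — peak 7.
No arrangement of the 4 feasible schedules does better.

7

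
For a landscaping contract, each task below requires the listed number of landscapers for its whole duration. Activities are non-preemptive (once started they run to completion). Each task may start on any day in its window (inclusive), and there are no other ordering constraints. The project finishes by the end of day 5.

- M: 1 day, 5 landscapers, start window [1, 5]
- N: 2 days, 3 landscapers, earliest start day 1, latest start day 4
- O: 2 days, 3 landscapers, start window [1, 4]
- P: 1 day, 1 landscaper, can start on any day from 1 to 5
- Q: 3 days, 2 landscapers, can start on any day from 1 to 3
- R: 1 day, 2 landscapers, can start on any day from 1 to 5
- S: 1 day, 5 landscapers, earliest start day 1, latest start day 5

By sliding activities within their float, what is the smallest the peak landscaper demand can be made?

7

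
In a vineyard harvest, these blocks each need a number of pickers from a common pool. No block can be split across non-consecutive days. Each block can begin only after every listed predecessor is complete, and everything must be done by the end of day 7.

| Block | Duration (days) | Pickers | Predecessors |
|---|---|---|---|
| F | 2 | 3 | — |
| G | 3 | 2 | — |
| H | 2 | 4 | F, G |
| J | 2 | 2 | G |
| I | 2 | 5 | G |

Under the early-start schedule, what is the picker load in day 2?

5

At early start, day 2 has: F, G.
Demand: 3 + 2 = 5.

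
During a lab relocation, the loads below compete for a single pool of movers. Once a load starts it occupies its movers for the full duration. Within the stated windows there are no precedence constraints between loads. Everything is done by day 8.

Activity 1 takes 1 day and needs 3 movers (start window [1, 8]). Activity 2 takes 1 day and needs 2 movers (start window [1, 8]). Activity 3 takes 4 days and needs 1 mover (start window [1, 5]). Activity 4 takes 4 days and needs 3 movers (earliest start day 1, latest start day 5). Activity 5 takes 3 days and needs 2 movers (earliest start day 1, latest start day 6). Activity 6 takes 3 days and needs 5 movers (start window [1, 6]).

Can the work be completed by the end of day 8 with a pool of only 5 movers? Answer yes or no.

Total mover-days = 42; over 8 days the average is 42/8 > 5, so some day must exceed 5.

no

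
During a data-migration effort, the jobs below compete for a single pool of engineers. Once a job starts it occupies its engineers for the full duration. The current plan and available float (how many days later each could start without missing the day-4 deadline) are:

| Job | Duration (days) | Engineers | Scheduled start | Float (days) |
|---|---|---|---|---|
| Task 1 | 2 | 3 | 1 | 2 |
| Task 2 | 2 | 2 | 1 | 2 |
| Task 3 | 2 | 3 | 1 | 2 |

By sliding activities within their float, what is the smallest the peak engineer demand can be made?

Early-start (Task 1@1, Task 2@1, Task 3@1) gives peak 8: d1:8  d2:8  d3:0  d4:0.
Shift Task 3→3.
Schedule Task 1@1, Task 2@1, Task 3@3: d1:5  d2:5  d3:3  d4:3 — peak 5.

5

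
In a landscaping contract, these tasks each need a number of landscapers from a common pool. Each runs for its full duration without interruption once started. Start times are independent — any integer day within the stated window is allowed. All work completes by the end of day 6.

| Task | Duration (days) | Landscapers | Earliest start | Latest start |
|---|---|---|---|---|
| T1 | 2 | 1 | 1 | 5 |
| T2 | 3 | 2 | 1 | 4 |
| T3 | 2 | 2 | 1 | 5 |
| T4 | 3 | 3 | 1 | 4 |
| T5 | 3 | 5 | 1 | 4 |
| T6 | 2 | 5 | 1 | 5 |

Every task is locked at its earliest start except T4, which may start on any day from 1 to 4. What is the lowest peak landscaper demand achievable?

T4@1: d1:18  d2:18  d3:10  d4:0  d5:0  d6:0 → peak 18
T4@2: d1:15  d2:18  d3:10  d4:3  d5:0  d6:0 → peak 18
T4@3: d1:15  d2:15  d3:10  d4:3  d5:3  d6:0 → peak 15
T4@4: d1:15  d2:15  d3:7  d4:3  d5:3  d6:3 → peak 15
Best is T4@3, peak 15.

15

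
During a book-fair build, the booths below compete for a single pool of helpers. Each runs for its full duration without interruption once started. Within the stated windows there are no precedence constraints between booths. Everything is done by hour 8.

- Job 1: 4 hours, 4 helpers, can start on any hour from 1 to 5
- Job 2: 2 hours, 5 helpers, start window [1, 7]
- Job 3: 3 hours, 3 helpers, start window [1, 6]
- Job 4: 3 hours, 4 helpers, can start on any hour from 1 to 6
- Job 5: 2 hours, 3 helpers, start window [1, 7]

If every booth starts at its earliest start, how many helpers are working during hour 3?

At early start, hour 3 has: Job 1, Job 3, Job 4.
Demand: 4 + 3 + 4 = 11.

11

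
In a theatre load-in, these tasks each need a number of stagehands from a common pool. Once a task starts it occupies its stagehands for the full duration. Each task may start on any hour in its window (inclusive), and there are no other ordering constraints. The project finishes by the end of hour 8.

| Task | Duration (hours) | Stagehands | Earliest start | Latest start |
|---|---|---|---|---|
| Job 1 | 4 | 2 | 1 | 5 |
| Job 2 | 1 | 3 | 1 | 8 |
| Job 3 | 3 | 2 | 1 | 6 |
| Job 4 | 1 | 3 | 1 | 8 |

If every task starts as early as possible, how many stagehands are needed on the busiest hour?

10

Early-start schedule: Job 1@1, Job 2@1, Job 3@1, Job 4@1.
Load per hour: hour 1: 10, hour 2: 4, hour 3: 4, hour 4: 2, hour 5: 0, hour 6: 0, hour 7: 0, hour 8: 0.
Peak is 10.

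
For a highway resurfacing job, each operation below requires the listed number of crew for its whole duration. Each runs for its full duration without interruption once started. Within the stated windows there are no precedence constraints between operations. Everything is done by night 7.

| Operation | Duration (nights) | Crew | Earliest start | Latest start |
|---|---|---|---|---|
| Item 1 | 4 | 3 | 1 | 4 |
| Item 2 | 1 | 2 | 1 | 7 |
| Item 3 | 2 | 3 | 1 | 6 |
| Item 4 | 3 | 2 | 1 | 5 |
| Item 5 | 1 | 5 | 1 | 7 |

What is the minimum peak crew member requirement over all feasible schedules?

5

Early-start (Item 1@1, Item 2@1, Item 3@1, Item 4@1, Item 5@1) gives peak 15: n1:15  n2:8  n3:5  n4:3  n5:0  n6:0  n7:0.
Shift Item 3→5, Item 4→2, Item 5→7.
Schedule Item 1@1, Item 2@1, Item 3@5, Item 4@2, Item 5@7: n1:5  n2:5  n3:5  n4:5  n5:3  n6:3  n7:5 — peak 5.
Total crew member-nights = 31 over 7 nights ⇒ peak ≥ ⌈31/7⌉ = 5, so 5 is optimal.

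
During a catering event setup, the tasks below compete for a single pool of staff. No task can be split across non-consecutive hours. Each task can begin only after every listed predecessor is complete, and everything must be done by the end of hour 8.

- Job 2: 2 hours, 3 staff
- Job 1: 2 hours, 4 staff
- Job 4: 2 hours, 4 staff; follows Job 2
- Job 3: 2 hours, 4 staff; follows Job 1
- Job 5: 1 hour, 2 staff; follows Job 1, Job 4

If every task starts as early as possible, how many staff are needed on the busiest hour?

Early-start schedule: Job 2@1, Job 1@1, Job 4@3, Job 3@3, Job 5@5.
Load per hour: hour 1: 7, hour 2: 7, hour 3: 8, hour 4: 8, hour 5: 2, hour 6: 0, hour 7: 0, hour 8: 0.
Peak is 8.

8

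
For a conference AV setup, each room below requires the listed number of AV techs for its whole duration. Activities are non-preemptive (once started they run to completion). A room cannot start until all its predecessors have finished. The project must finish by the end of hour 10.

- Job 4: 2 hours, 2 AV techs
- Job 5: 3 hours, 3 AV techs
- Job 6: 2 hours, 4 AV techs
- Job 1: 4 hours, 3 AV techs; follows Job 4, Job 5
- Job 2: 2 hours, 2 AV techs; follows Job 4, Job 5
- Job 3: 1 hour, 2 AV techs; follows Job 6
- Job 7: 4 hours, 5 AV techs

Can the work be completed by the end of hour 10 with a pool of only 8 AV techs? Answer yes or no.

yes

Schedule Job 4@1, Job 5@1, Job 6@3, Job 1@4, Job 2@5, Job 3@5, Job 7@7: h1:5  h2:5  h3:7  h4:7  h5:7  h6:5  h7:8  h8:5  h9:5  h10:5 — peak 8 ≤ 8.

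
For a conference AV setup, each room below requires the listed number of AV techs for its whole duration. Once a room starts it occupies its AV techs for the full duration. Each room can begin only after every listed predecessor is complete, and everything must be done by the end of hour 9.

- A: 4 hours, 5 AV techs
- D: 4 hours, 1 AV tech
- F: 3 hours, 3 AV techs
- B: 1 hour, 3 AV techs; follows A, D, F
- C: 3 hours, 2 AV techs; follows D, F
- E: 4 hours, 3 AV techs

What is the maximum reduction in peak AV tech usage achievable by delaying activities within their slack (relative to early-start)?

5

Early-start peak: h1:12  h2:12  h3:12  h4:9  h5:5  h6:2  h7:2  h8:0  h9:0 ⇒ 12.
Leveled (A@5, D@1, F@1, B@9, C@5, E@1): h1:7  h2:7  h3:7  h4:4  h5:7  h6:7  h7:7  h8:5  h9:3 ⇒ 7.
Reduction 12 − 7 = 5.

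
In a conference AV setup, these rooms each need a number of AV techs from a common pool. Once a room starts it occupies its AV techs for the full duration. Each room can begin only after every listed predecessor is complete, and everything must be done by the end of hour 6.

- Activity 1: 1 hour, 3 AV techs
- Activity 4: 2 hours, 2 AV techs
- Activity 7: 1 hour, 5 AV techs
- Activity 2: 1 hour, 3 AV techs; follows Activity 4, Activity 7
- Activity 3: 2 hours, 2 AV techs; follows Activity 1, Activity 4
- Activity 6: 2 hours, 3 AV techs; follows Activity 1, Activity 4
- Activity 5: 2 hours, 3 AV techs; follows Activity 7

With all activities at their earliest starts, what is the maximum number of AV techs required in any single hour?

11

Early-start schedule: Activity 1@1, Activity 4@1, Activity 7@1, Activity 2@3, Activity 3@3, Activity 6@3, Activity 5@2.
Load per hour: hour 1: 10, hour 2: 5, hour 3: 11, hour 4: 5, hour 5: 0, hour 6: 0.
Peak is 11.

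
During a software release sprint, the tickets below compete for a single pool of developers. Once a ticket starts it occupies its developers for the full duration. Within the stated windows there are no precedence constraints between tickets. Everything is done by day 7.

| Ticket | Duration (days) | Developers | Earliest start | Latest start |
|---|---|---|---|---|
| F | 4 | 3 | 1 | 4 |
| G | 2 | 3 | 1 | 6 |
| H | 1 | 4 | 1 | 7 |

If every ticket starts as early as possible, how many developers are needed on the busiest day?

10

Early-start schedule: F@1, G@1, H@1.
Load per day: day 1: 10, day 2: 6, day 3: 3, day 4: 3, day 5: 0, day 6: 0, day 7: 0.
Peak is 10.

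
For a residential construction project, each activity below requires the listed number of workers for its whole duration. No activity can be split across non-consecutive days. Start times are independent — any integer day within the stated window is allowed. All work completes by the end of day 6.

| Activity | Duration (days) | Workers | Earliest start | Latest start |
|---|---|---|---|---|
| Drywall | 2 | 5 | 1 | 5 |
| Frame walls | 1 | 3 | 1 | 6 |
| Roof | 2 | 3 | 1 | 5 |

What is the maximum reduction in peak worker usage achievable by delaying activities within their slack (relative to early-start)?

6

Early-start peak: d1:11  d2:8  d3:0  d4:0  d5:0  d6:0 ⇒ 11.
Leveled (Drywall@1, Frame walls@3, Roof@4): d1:5  d2:5  d3:3  d4:3  d5:3  d6:0 ⇒ 5.
Reduction 11 − 5 = 6.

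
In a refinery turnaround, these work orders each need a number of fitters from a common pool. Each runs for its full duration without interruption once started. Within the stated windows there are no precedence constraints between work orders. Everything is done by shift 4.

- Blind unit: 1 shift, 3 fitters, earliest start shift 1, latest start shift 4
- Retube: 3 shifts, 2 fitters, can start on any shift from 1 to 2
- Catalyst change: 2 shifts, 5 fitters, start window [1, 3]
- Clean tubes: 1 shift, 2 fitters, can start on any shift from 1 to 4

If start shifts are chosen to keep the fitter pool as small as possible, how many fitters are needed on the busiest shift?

Early-start (Blind unit@1, Retube@1, Catalyst change@1, Clean tubes@1) gives peak 12: s1:12  s2:7  s3:2  s4:0.
Shift Catalyst change→2.
Schedule Blind unit@1, Retube@1, Catalyst change@2, Clean tubes@1: s1:7  s2:7  s3:7  s4:0 — peak 7.

7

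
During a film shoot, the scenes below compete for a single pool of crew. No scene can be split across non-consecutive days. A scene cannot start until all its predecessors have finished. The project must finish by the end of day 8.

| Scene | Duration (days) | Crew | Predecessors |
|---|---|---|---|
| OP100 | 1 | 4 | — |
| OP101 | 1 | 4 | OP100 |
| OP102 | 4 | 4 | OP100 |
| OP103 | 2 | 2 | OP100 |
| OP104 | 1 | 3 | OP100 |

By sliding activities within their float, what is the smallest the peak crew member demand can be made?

5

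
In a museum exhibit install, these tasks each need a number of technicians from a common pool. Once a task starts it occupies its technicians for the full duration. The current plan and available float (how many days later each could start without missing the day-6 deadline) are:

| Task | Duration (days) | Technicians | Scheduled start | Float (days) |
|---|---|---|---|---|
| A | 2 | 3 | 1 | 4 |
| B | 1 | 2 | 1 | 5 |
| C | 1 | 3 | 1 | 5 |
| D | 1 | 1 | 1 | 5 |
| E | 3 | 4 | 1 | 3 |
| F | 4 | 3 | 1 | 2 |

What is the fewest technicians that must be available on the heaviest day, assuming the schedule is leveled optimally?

7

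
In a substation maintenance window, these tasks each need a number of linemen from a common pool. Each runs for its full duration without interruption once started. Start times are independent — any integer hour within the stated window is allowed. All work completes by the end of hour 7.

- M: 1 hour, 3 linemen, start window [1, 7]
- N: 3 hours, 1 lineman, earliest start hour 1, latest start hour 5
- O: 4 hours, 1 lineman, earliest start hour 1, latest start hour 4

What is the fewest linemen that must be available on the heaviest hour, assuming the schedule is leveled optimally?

Early-start (M@1, N@1, O@1) gives peak 5: h1:5  h2:2  h3:2  h4:1  h5:0  h6:0  h7:0.
Shift N→2, O→2.
Schedule M@1, N@2, O@2: h1:3  h2:2  h3:2  h4:2  h5:1  h6:0  h7:0 — peak 3.

3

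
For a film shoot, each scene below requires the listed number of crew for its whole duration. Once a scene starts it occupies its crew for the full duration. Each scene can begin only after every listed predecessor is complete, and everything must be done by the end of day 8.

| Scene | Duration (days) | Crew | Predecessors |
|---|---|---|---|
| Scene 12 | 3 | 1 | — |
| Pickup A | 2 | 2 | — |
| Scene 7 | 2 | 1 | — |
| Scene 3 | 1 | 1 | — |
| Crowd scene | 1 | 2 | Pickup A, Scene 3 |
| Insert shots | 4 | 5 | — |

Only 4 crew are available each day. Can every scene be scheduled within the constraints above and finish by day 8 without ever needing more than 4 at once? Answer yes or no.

no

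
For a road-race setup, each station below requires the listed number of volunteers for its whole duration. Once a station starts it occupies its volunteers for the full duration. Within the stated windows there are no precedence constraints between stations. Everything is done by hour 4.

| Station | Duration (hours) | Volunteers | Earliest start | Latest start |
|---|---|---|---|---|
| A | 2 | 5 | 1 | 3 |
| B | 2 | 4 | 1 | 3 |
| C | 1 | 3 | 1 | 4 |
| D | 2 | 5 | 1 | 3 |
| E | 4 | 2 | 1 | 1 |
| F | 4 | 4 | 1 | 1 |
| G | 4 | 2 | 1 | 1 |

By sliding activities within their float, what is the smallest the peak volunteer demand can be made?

17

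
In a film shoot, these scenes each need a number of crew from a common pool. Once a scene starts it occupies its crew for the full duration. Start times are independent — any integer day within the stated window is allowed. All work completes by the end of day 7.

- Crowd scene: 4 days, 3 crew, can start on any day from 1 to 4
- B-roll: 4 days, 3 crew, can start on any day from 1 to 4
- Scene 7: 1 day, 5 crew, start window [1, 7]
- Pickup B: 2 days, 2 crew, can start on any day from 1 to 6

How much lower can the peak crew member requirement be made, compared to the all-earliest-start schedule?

Early-start peak: d1:13  d2:8  d3:6  d4:6  d5:0  d6:0  d7:0 ⇒ 13.
Leveled (Crowd scene@1, B-roll@1, Scene 7@5, Pickup B@6): d1:6  d2:6  d3:6  d4:6  d5:5  d6:2  d7:2 ⇒ 6.
Reduction 13 − 6 = 7.

7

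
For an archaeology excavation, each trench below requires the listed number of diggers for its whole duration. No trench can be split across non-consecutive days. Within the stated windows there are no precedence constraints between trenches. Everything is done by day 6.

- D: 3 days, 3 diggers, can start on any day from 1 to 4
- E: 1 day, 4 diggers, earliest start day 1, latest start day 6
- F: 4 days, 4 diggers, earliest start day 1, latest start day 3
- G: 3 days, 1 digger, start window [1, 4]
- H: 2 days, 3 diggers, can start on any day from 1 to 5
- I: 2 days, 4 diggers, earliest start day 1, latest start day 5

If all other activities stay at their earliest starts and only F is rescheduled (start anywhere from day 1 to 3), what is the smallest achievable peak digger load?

15

F@1: d1:19  d2:15  d3:8  d4:4  d5:0  d6:0 → peak 19
F@2: d1:15  d2:15  d3:8  d4:4  d5:4  d6:0 → peak 15
F@3: d1:15  d2:11  d3:8  d4:4  d5:4  d6:4 → peak 15
Best is F@2, peak 15.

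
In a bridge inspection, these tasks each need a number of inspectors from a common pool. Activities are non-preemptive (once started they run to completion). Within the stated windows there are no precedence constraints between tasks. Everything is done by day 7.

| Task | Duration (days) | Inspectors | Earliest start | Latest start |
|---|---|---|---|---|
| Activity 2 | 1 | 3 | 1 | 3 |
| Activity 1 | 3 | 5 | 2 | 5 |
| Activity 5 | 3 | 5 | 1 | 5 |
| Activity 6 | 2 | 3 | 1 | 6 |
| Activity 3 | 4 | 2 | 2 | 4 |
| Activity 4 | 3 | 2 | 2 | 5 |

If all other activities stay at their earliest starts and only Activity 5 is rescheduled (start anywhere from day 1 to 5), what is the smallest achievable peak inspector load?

Activity 5@1: d1:11  d2:17  d3:14  d4:9  d5:2  d6:0  d7:0 → peak 17
Activity 5@2: d1:6  d2:17  d3:14  d4:14  d5:2  d6:0  d7:0 → peak 17
Activity 5@3: d1:6  d2:12  d3:14  d4:14  d5:7  d6:0  d7:0 → peak 14
Activity 5@4: d1:6  d2:12  d3:9  d4:14  d5:7  d6:5  d7:0 → peak 14
Activity 5@5: d1:6  d2:12  d3:9  d4:9  d5:7  d6:5  d7:5 → peak 12
Best is Activity 5@5, peak 12.

12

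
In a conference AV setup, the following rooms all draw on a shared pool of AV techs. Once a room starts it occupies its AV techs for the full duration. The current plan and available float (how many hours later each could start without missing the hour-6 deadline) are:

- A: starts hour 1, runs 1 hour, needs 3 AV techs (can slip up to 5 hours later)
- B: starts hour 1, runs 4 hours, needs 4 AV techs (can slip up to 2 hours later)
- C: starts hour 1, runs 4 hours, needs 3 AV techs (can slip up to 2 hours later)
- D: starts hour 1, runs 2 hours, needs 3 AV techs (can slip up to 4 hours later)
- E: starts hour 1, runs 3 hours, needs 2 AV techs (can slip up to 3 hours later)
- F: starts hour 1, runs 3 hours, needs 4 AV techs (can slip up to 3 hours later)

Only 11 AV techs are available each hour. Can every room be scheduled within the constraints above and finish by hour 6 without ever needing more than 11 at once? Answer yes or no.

Schedule A@1, B@1, C@2, D@5, E@1, F@4: h1:9  h2:9  h3:9  h4:11  h5:10  h6:7 — peak 11 ≤ 11.

yes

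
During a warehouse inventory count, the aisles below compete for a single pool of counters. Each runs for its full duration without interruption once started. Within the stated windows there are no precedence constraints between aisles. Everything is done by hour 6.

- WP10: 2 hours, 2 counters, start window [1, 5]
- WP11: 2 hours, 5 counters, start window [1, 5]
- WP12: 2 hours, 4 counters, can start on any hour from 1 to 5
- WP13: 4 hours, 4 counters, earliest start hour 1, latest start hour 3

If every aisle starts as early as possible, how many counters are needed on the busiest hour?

15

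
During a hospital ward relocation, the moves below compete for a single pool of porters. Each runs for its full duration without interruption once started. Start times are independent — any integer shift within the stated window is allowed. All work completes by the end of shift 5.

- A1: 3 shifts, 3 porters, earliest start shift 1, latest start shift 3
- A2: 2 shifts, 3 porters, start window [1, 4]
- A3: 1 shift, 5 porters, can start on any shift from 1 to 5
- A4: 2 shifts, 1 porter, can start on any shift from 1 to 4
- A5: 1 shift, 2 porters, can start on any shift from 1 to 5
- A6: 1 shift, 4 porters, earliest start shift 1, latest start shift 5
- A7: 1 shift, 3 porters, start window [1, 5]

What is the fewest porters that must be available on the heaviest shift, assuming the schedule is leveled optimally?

7

Early-start (A1@1, A2@1, A3@1, A4@1, A5@1, A6@1, A7@1) gives peak 21: s1:21  s2:7  s3:3  s4:0  s5:0.
Shift A3→4, A5→3, A6→5, A7→5.
Schedule A1@1, A2@1, A3@4, A4@1, A5@3, A6@5, A7@5: s1:7  s2:7  s3:5  s4:5  s5:7 — peak 7.
Total porter-shifts = 31 over 5 shifts ⇒ peak ≥ ⌈31/5⌉ = 7, so 7 is optimal.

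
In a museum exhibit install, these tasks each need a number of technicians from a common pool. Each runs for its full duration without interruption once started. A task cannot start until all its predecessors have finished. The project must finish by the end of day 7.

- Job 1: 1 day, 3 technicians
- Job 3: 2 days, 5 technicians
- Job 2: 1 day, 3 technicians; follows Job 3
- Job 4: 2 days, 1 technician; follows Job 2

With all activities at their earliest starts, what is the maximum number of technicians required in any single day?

Early-start schedule: Job 1@1, Job 3@1, Job 2@3, Job 4@4.
Load per day: day 1: 8, day 2: 5, day 3: 3, day 4: 1, day 5: 1, day 6: 0, day 7: 0.
Peak is 8.

8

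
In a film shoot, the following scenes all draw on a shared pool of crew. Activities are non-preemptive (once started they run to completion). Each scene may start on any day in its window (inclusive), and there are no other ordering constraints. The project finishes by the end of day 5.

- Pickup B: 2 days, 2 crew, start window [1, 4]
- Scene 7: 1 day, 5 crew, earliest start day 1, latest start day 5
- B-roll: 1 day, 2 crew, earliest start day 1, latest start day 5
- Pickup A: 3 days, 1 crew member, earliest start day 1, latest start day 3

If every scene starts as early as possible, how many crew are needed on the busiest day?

Early-start schedule: Pickup B@1, Scene 7@1, B-roll@1, Pickup A@1.
Load per day: day 1: 10, day 2: 3, day 3: 1, day 4: 0, day 5: 0.
Peak is 10.

10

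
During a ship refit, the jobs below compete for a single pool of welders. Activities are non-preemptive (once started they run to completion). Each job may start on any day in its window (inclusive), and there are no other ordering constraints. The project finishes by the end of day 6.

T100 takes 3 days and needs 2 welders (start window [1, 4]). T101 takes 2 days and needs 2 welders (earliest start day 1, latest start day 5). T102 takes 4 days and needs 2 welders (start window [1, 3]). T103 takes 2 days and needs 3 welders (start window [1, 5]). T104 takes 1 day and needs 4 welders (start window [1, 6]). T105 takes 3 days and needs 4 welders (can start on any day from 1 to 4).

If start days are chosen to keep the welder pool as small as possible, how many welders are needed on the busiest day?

8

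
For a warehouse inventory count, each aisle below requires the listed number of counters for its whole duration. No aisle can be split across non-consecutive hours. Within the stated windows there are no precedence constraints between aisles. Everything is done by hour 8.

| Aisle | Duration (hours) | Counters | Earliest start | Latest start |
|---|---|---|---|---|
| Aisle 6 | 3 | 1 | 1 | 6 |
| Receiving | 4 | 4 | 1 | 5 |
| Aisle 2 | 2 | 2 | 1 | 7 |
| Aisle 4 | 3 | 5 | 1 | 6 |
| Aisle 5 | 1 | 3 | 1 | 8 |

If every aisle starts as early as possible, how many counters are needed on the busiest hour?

Early-start schedule: Aisle 6@1, Receiving@1, Aisle 2@1, Aisle 4@1, Aisle 5@1.
Load per hour: hour 1: 15, hour 2: 12, hour 3: 10, hour 4: 4, hour 5: 0, hour 6: 0, hour 7: 0, hour 8: 0.
Peak is 15.

15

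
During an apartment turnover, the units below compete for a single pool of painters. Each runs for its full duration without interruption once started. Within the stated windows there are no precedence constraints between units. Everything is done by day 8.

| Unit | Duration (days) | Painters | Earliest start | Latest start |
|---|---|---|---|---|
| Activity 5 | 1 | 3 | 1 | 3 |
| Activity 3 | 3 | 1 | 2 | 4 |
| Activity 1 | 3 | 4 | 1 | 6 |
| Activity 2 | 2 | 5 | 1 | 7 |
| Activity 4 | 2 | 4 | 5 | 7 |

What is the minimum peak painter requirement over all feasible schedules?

5

Early-start (Activity 5@1, Activity 3@2, Activity 1@1, Activity 2@1, Activity 4@5) gives peak 12: d1:12  d2:10  d3:5  d4:1  d5:4  d6:4  d7:0  d8:0.
Shift Activity 1→2, Activity 2→5, Activity 4→7.
Schedule Activity 5@1, Activity 3@2, Activity 1@2, Activity 2@5, Activity 4@7: d1:3  d2:5  d3:5  d4:5  d5:5  d6:5  d7:4  d8:4 — peak 5.
Total painter-days = 36 over 8 days ⇒ peak ≥ ⌈36/8⌉ = 5, so 5 is optimal.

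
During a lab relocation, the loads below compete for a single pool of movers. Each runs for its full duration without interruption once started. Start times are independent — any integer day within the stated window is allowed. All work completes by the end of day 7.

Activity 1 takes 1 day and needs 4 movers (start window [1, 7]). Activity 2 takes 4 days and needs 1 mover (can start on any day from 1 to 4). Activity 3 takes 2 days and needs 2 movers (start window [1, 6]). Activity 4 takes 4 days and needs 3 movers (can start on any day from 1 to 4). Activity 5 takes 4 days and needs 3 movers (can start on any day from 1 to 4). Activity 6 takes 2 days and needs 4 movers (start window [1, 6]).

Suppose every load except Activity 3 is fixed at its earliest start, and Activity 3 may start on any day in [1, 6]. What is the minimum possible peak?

Activity 3@1: d1:17  d2:13  d3:7  d4:7  d5:0  d6:0  d7:0 → peak 17
Activity 3@2: d1:15  d2:13  d3:9  d4:7  d5:0  d6:0  d7:0 → peak 15
Activity 3@3: d1:15  d2:11  d3:9  d4:9  d5:0  d6:0  d7:0 → peak 15
Activity 3@4: d1:15  d2:11  d3:7  d4:9  d5:2  d6:0  d7:0 → peak 15
Activity 3@5: d1:15  d2:11  d3:7  d4:7  d5:2  d6:2  d7:0 → peak 15
Activity 3@6: d1:15  d2:11  d3:7  d4:7  d5:0  d6:2  d7:2 → peak 15
Best is Activity 3@2, peak 15.

15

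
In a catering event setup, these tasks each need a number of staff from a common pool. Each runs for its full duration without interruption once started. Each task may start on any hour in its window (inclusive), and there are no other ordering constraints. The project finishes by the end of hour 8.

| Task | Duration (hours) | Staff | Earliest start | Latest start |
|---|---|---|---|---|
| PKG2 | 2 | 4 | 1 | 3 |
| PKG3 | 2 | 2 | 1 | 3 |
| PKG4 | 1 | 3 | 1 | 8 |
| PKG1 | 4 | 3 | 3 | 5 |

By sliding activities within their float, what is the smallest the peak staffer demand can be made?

5

Early-start (PKG2@1, PKG3@1, PKG4@1, PKG1@3) gives peak 9: h1:9  h2:6  h3:3  h4:3  h5:3  h6:3  h7:0  h8:0.
Shift PKG3→3, PKG4→3, PKG1→4.
Schedule PKG2@1, PKG3@3, PKG4@3, PKG1@4: h1:4  h2:4  h3:5  h4:5  h5:3  h6:3  h7:3  h8:0 — peak 5.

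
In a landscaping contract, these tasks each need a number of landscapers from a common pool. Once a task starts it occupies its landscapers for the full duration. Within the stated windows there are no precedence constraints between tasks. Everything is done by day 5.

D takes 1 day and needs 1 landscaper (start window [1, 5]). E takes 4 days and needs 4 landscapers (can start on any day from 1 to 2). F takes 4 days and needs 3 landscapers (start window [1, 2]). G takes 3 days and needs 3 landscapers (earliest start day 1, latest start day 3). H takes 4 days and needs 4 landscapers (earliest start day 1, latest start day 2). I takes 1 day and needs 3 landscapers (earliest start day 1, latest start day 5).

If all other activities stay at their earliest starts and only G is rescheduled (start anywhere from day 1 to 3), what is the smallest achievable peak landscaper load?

G@1: d1:18  d2:14  d3:14  d4:11  d5:0 → peak 18
G@2: d1:15  d2:14  d3:14  d4:14  d5:0 → peak 15
G@3: d1:15  d2:11  d3:14  d4:14  d5:3 → peak 15
Best is G@2, peak 15.

15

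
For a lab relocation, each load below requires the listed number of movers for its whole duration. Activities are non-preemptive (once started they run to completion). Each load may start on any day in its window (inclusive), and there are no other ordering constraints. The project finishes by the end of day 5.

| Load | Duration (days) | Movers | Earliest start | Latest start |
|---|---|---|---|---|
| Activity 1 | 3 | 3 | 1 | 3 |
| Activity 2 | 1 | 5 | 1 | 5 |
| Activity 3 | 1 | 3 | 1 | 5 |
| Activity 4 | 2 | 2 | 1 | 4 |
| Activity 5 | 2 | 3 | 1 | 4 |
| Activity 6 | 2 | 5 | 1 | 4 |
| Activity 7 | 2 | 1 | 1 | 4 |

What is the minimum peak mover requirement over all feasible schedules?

9

Early-start (Activity 1@1, Activity 2@1, Activity 3@1, Activity 4@1, Activity 5@1, Activity 6@1, Activity 7@1) gives peak 22: d1:22  d2:14  d3:3  d4:0  d5:0.
Shift Activity 3→2, Activity 4→2, Activity 5→3, Activity 6→4.
Schedule Activity 1@1, Activity 2@1, Activity 3@2, Activity 4@2, Activity 5@3, Activity 6@4, Activity 7@1: d1:9  d2:9  d3:8  d4:8  d5:5 — peak 9.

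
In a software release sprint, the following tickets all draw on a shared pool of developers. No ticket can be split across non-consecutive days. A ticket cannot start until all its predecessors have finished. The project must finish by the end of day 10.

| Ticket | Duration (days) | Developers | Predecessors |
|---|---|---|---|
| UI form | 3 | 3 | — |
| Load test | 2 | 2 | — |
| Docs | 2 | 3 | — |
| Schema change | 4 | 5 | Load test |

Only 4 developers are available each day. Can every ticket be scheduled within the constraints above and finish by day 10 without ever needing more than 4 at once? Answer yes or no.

no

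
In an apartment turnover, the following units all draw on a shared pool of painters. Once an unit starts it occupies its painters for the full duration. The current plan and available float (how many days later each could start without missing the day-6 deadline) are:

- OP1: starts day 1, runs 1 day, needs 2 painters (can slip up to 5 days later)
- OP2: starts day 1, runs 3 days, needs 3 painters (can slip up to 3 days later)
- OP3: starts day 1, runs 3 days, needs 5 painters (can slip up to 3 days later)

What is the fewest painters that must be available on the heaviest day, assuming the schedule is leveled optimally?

Early-start (OP1@1, OP2@1, OP3@1) gives peak 10: d1:10  d2:8  d3:8  d4:0  d5:0  d6:0.
Shift OP3→4.
Schedule OP1@1, OP2@1, OP3@4: d1:5  d2:3  d3:3  d4:5  d5:5  d6:5 — peak 5.
Total painter-days = 26 over 6 days ⇒ peak ≥ ⌈26/6⌉ = 5, so 5 is optimal.

5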